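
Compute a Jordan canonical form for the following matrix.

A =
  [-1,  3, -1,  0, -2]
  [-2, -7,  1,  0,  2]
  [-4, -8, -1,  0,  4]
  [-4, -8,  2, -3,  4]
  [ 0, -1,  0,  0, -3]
J_3(-3) ⊕ J_1(-3) ⊕ J_1(-3)

The characteristic polynomial is
  det(x·I − A) = x^5 + 15*x^4 + 90*x^3 + 270*x^2 + 405*x + 243 = (x + 3)^5

Eigenvalues and multiplicities (the geometric multiplicity of λ is n − rank(A − λI), which equals the number of Jordan blocks for λ):
  λ = -3: algebraic multiplicity = 5, geometric multiplicity = 3

Determining the block sizes for each eigenvalue:
  λ = -3: with am = 5 and gm = 3, the partition is not yet determined (e.g. several partitions of 5 into 3 parts exist). Let N = A − (-3)·I. Computing rank(N^1) = 2, rank(N^2) = 1, rank(N^3) = 0; the number of blocks of size ≥ j is rank(N^{j−1}) − rank(N^j), giving [3, 1, 1]. So we have 1 block(s) of size 3, 2 block(s) of size 1 → block sizes [3, 1, 1]

Assembling the blocks gives a Jordan form
J =
  [-3,  1,  0,  0,  0]
  [ 0, -3,  1,  0,  0]
  [ 0,  0, -3,  0,  0]
  [ 0,  0,  0, -3,  0]
  [ 0,  0,  0,  0, -3]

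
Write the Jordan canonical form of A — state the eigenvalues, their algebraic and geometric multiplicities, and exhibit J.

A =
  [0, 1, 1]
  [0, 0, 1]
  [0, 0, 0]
J_3(0)

The characteristic polynomial is
  det(x·I − A) = x^3

Eigenvalues and multiplicities (the geometric multiplicity of λ is n − rank(A − λI), which equals the number of Jordan blocks for λ):
  λ = 0: algebraic multiplicity = 3, geometric multiplicity = 1

Determining the block sizes for each eigenvalue:
  λ = 0: one block (gm = 1), so the single block has size am = 3 → block sizes [3]

Assembling the blocks gives a Jordan form
J =
  [0, 1, 0]
  [0, 0, 1]
  [0, 0, 0]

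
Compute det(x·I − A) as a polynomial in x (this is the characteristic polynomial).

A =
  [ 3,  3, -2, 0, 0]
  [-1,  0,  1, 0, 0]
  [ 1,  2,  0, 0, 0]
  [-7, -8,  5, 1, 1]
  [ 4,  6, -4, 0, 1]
x^5 - 5*x^4 + 10*x^3 - 10*x^2 + 5*x - 1

Expanding det(x·I − A) (e.g. by cofactor expansion or by noting that A is similar to its Jordan form J, which has the same characteristic polynomial as A) gives
  χ_A(x) = x^5 - 5*x^4 + 10*x^3 - 10*x^2 + 5*x - 1
which factors as (x - 1)^5. The eigenvalues (with algebraic multiplicities) are λ = 1 with multiplicity 5.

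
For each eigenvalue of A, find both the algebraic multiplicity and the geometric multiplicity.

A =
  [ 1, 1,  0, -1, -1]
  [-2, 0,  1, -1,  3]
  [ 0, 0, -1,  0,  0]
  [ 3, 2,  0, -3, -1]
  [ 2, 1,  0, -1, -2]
λ = -1: alg = 5, geom = 2

Step 1 — factor the characteristic polynomial to read off the algebraic multiplicities:
  χ_A(x) = (x + 1)^5

Step 2 — compute geometric multiplicities via the rank-nullity identity g(λ) = n − rank(A − λI):
  rank(A − (-1)·I) = 3, so dim ker(A − (-1)·I) = n − 3 = 2

Summary:
  λ = -1: algebraic multiplicity = 5, geometric multiplicity = 2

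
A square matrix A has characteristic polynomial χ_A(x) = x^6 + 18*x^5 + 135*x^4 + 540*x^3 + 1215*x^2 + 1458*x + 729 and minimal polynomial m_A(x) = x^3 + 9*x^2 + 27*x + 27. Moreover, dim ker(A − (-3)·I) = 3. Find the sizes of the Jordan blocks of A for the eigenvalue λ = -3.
Block sizes for λ = -3: [3, 2, 1]

Step 1 — from the characteristic polynomial, algebraic multiplicity of λ = -3 is 6. From dim ker(A − (-3)·I) = 3, there are exactly 3 Jordan blocks for λ = -3.
Step 2 — from the minimal polynomial, the factor (x + 3)^3 tells us the largest block for λ = -3 has size 3.
Step 3 — with total size 6, 3 blocks, and largest block 3, the block sizes (in nonincreasing order) are [3, 2, 1].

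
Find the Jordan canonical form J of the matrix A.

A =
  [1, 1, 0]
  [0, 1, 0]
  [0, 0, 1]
J_2(1) ⊕ J_1(1)

The characteristic polynomial is
  det(x·I − A) = x^3 - 3*x^2 + 3*x - 1 = (x - 1)^3

Eigenvalues and multiplicities (the geometric multiplicity of λ is n − rank(A − λI), which equals the number of Jordan blocks for λ):
  λ = 1: algebraic multiplicity = 3, geometric multiplicity = 2

Determining the block sizes for each eigenvalue:
  λ = 1: 2 blocks summing to 3 forces exactly one block of size 2 and the rest size 1 → block sizes [2, 1]

Assembling the blocks gives a Jordan form
J =
  [1, 1, 0]
  [0, 1, 0]
  [0, 0, 1]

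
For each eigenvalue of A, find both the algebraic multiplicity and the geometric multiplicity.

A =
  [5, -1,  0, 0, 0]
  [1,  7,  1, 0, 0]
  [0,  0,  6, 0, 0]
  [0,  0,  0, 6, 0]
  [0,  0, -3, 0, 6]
λ = 6: alg = 5, geom = 3

Step 1 — factor the characteristic polynomial to read off the algebraic multiplicities:
  χ_A(x) = (x - 6)^5

Step 2 — compute geometric multiplicities via the rank-nullity identity g(λ) = n − rank(A − λI):
  rank(A − (6)·I) = 2, so dim ker(A − (6)·I) = n − 2 = 3

Summary:
  λ = 6: algebraic multiplicity = 5, geometric multiplicity = 3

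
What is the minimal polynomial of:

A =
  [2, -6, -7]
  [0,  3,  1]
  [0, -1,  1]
x^3 - 6*x^2 + 12*x - 8

The characteristic polynomial is χ_A(x) = (x - 2)^3, so the eigenvalues are known. The minimal polynomial is
  m_A(x) = Π_λ (x − λ)^{k_λ}
where k_λ is the size of the *largest* Jordan block for λ (equivalently, the smallest k with (A − λI)^k v = 0 for every generalised eigenvector v of λ).

  λ = 2: largest Jordan block has size 3, contributing (x − 2)^3

So m_A(x) = (x - 2)^3 = x^3 - 6*x^2 + 12*x - 8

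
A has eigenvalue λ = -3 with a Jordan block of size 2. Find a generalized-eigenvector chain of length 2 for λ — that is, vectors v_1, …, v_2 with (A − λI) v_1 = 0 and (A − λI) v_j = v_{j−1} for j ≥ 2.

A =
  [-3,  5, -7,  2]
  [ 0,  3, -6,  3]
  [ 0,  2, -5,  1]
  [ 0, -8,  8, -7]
A Jordan chain for λ = -3 of length 2:
v_1 = (5, 6, 2, -8)ᵀ
v_2 = (0, 1, 0, 0)ᵀ

Let N = A − (-3)·I. We want v_2 with N^2 v_2 = 0 but N^1 v_2 ≠ 0; then v_{j-1} := N · v_j for j = 2, …, 2.

Pick v_2 = (0, 1, 0, 0)ᵀ.
Then v_1 = N · v_2 = (5, 6, 2, -8)ᵀ.

Sanity check: (A − (-3)·I) v_1 = (0, 0, 0, 0)ᵀ = 0. ✓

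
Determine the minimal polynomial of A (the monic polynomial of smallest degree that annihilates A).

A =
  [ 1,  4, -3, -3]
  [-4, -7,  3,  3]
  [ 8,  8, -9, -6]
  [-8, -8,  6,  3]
x^2 + 6*x + 9

The characteristic polynomial is χ_A(x) = (x + 3)^4, so the eigenvalues are known. The minimal polynomial is
  m_A(x) = Π_λ (x − λ)^{k_λ}
where k_λ is the size of the *largest* Jordan block for λ (equivalently, the smallest k with (A − λI)^k v = 0 for every generalised eigenvector v of λ).

  λ = -3: largest Jordan block has size 2, contributing (x + 3)^2

So m_A(x) = (x + 3)^2 = x^2 + 6*x + 9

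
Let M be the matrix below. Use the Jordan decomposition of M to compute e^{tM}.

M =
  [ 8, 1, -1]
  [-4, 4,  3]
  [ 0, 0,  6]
e^{tM} =
  [2*t*exp(6*t) + exp(6*t), t*exp(6*t), t^2*exp(6*t)/2 - t*exp(6*t)]
  [-4*t*exp(6*t), -2*t*exp(6*t) + exp(6*t), -t^2*exp(6*t) + 3*t*exp(6*t)]
  [0, 0, exp(6*t)]

Strategy: write M = P · J · P⁻¹ where J is a Jordan canonical form, so e^{tM} = P · e^{tJ} · P⁻¹, and e^{tJ} can be computed block-by-block.

M has Jordan form
J =
  [6, 1, 0]
  [0, 6, 1]
  [0, 0, 6]
(up to reordering of blocks).

Per-block formulas:
  For a 3×3 Jordan block J_3(6): exp(t · J_3(6)) = e^(6t)·(I + t·N + (t^2/2)·N^2), where N is the 3×3 nilpotent shift.

After assembling e^{tJ} and conjugating by P, we get:

e^{tM} =
  [2*t*exp(6*t) + exp(6*t), t*exp(6*t), t^2*exp(6*t)/2 - t*exp(6*t)]
  [-4*t*exp(6*t), -2*t*exp(6*t) + exp(6*t), -t^2*exp(6*t) + 3*t*exp(6*t)]
  [0, 0, exp(6*t)]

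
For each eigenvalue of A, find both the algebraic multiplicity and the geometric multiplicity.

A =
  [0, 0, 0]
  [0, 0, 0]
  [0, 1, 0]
λ = 0: alg = 3, geom = 2

Step 1 — factor the characteristic polynomial to read off the algebraic multiplicities:
  χ_A(x) = x^3

Step 2 — compute geometric multiplicities via the rank-nullity identity g(λ) = n − rank(A − λI):
  rank(A − (0)·I) = 1, so dim ker(A − (0)·I) = n − 1 = 2

Summary:
  λ = 0: algebraic multiplicity = 3, geometric multiplicity = 2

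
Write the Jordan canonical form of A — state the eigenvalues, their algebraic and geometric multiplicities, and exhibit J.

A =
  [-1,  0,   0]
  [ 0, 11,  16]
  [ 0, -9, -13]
J_2(-1) ⊕ J_1(-1)

The characteristic polynomial is
  det(x·I − A) = x^3 + 3*x^2 + 3*x + 1 = (x + 1)^3

Eigenvalues and multiplicities (the geometric multiplicity of λ is n − rank(A − λI), which equals the number of Jordan blocks for λ):
  λ = -1: algebraic multiplicity = 3, geometric multiplicity = 2

Determining the block sizes for each eigenvalue:
  λ = -1: 2 blocks summing to 3 forces exactly one block of size 2 and the rest size 1 → block sizes [2, 1]

Assembling the blocks gives a Jordan form
J =
  [-1,  1,  0]
  [ 0, -1,  0]
  [ 0,  0, -1]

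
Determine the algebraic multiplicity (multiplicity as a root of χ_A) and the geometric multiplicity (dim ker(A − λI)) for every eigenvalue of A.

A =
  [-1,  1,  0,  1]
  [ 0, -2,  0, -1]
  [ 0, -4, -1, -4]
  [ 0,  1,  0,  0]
λ = -1: alg = 4, geom = 3

Step 1 — factor the characteristic polynomial to read off the algebraic multiplicities:
  χ_A(x) = (x + 1)^4

Step 2 — compute geometric multiplicities via the rank-nullity identity g(λ) = n − rank(A − λI):
  rank(A − (-1)·I) = 1, so dim ker(A − (-1)·I) = n − 1 = 3

Summary:
  λ = -1: algebraic multiplicity = 4, geometric multiplicity = 3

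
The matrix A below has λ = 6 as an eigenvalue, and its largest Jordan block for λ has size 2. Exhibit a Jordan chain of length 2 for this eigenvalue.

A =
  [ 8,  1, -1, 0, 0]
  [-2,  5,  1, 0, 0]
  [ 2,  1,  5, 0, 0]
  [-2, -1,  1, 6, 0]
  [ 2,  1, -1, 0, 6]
A Jordan chain for λ = 6 of length 2:
v_1 = (2, -2, 2, -2, 2)ᵀ
v_2 = (1, 0, 0, 0, 0)ᵀ

Let N = A − (6)·I. We want v_2 with N^2 v_2 = 0 but N^1 v_2 ≠ 0; then v_{j-1} := N · v_j for j = 2, …, 2.

Pick v_2 = (1, 0, 0, 0, 0)ᵀ.
Then v_1 = N · v_2 = (2, -2, 2, -2, 2)ᵀ.

Sanity check: (A − (6)·I) v_1 = (0, 0, 0, 0, 0)ᵀ = 0. ✓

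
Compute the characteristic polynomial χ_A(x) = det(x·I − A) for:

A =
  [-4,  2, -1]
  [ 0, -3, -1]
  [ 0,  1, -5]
x^3 + 12*x^2 + 48*x + 64

Expanding det(x·I − A) (e.g. by cofactor expansion or by noting that A is similar to its Jordan form J, which has the same characteristic polynomial as A) gives
  χ_A(x) = x^3 + 12*x^2 + 48*x + 64
which factors as (x + 4)^3. The eigenvalues (with algebraic multiplicities) are λ = -4 with multiplicity 3.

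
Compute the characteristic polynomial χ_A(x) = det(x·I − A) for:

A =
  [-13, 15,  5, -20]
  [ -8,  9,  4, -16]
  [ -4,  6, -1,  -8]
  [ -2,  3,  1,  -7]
x^4 + 12*x^3 + 54*x^2 + 108*x + 81

Expanding det(x·I − A) (e.g. by cofactor expansion or by noting that A is similar to its Jordan form J, which has the same characteristic polynomial as A) gives
  χ_A(x) = x^4 + 12*x^3 + 54*x^2 + 108*x + 81
which factors as (x + 3)^4. The eigenvalues (with algebraic multiplicities) are λ = -3 with multiplicity 4.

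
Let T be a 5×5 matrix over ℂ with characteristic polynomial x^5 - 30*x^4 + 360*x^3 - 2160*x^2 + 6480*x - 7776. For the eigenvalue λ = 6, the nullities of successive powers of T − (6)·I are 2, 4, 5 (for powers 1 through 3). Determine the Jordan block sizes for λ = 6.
Block sizes for λ = 6: [3, 2]

From the dimensions of kernels of powers, the number of Jordan blocks of size at least j is d_j − d_{j−1} where d_j = dim ker(N^j) (with d_0 = 0). Computing the differences gives [2, 2, 1].
The number of blocks of size exactly k is (#blocks of size ≥ k) − (#blocks of size ≥ k + 1), so the partition is: 1 block(s) of size 2, 1 block(s) of size 3.
In nonincreasing order the block sizes are [3, 2].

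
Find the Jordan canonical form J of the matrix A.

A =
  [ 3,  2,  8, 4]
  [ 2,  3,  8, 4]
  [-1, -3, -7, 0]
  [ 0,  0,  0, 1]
J_1(-3) ⊕ J_2(1) ⊕ J_1(1)

The characteristic polynomial is
  det(x·I − A) = x^4 - 6*x^2 + 8*x - 3 = (x - 1)^3*(x + 3)

Eigenvalues and multiplicities (the geometric multiplicity of λ is n − rank(A − λI), which equals the number of Jordan blocks for λ):
  λ = -3: algebraic multiplicity = 1, geometric multiplicity = 1
  λ = 1: algebraic multiplicity = 3, geometric multiplicity = 2

Determining the block sizes for each eigenvalue:
  λ = -3: one block (gm = 1), so the single block has size am = 1 → block sizes [1]
  λ = 1: 2 blocks summing to 3 forces exactly one block of size 2 and the rest size 1 → block sizes [2, 1]

Assembling the blocks gives a Jordan form
J =
  [-3, 0, 0, 0]
  [ 0, 1, 1, 0]
  [ 0, 0, 1, 0]
  [ 0, 0, 0, 1]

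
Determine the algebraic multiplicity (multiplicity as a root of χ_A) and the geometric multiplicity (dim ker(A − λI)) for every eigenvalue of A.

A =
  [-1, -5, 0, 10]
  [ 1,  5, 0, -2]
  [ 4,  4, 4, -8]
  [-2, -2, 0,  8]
λ = 4: alg = 4, geom = 3

Step 1 — factor the characteristic polynomial to read off the algebraic multiplicities:
  χ_A(x) = (x - 4)^4

Step 2 — compute geometric multiplicities via the rank-nullity identity g(λ) = n − rank(A − λI):
  rank(A − (4)·I) = 1, so dim ker(A − (4)·I) = n − 1 = 3

Summary:
  λ = 4: algebraic multiplicity = 4, geometric multiplicity = 3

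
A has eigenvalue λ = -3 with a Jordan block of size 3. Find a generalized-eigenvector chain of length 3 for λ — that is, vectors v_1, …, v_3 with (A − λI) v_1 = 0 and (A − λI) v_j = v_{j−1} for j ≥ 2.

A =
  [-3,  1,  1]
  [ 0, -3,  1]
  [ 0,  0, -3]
A Jordan chain for λ = -3 of length 3:
v_1 = (1, 0, 0)ᵀ
v_2 = (1, 1, 0)ᵀ
v_3 = (0, 0, 1)ᵀ

Let N = A − (-3)·I. We want v_3 with N^3 v_3 = 0 but N^2 v_3 ≠ 0; then v_{j-1} := N · v_j for j = 3, …, 2.

Pick v_3 = (0, 0, 1)ᵀ.
Then v_2 = N · v_3 = (1, 1, 0)ᵀ.
Then v_1 = N · v_2 = (1, 0, 0)ᵀ.

Sanity check: (A − (-3)·I) v_1 = (0, 0, 0)ᵀ = 0. ✓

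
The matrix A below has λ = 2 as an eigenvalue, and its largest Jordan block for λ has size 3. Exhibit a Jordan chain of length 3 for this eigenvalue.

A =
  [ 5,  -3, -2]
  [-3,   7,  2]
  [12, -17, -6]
A Jordan chain for λ = 2 of length 3:
v_1 = (-6, 0, -9)ᵀ
v_2 = (3, -3, 12)ᵀ
v_3 = (1, 0, 0)ᵀ

Let N = A − (2)·I. We want v_3 with N^3 v_3 = 0 but N^2 v_3 ≠ 0; then v_{j-1} := N · v_j for j = 3, …, 2.

Pick v_3 = (1, 0, 0)ᵀ.
Then v_2 = N · v_3 = (3, -3, 12)ᵀ.
Then v_1 = N · v_2 = (-6, 0, -9)ᵀ.

Sanity check: (A − (2)·I) v_1 = (0, 0, 0)ᵀ = 0. ✓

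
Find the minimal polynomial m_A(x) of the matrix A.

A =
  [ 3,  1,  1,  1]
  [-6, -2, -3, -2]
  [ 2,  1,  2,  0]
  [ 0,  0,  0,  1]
x^2 - 2*x + 1

The characteristic polynomial is χ_A(x) = (x - 1)^4, so the eigenvalues are known. The minimal polynomial is
  m_A(x) = Π_λ (x − λ)^{k_λ}
where k_λ is the size of the *largest* Jordan block for λ (equivalently, the smallest k with (A − λI)^k v = 0 for every generalised eigenvector v of λ).

  λ = 1: largest Jordan block has size 2, contributing (x − 1)^2

So m_A(x) = (x - 1)^2 = x^2 - 2*x + 1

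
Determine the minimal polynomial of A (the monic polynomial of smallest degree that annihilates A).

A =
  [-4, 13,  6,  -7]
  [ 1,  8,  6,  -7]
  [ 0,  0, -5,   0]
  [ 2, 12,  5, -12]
x^3 + 8*x^2 + 5*x - 50

The characteristic polynomial is χ_A(x) = (x - 2)*(x + 5)^3, so the eigenvalues are known. The minimal polynomial is
  m_A(x) = Π_λ (x − λ)^{k_λ}
where k_λ is the size of the *largest* Jordan block for λ (equivalently, the smallest k with (A − λI)^k v = 0 for every generalised eigenvector v of λ).

  λ = -5: largest Jordan block has size 2, contributing (x + 5)^2
  λ = 2: largest Jordan block has size 1, contributing (x − 2)

So m_A(x) = (x - 2)*(x + 5)^2 = x^3 + 8*x^2 + 5*x - 50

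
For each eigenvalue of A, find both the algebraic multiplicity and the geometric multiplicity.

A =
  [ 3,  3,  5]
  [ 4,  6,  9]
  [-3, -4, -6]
λ = 1: alg = 3, geom = 1

Step 1 — factor the characteristic polynomial to read off the algebraic multiplicities:
  χ_A(x) = (x - 1)^3

Step 2 — compute geometric multiplicities via the rank-nullity identity g(λ) = n − rank(A − λI):
  rank(A − (1)·I) = 2, so dim ker(A − (1)·I) = n − 2 = 1

Summary:
  λ = 1: algebraic multiplicity = 3, geometric multiplicity = 1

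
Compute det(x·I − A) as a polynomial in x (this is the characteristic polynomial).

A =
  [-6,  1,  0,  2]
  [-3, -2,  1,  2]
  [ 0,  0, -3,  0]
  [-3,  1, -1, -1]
x^4 + 12*x^3 + 54*x^2 + 108*x + 81

Expanding det(x·I − A) (e.g. by cofactor expansion or by noting that A is similar to its Jordan form J, which has the same characteristic polynomial as A) gives
  χ_A(x) = x^4 + 12*x^3 + 54*x^2 + 108*x + 81
which factors as (x + 3)^4. The eigenvalues (with algebraic multiplicities) are λ = -3 with multiplicity 4.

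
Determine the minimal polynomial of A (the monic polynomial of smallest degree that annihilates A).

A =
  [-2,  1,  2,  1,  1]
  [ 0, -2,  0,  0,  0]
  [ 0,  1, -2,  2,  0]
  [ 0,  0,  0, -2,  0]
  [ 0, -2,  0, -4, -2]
x^2 + 4*x + 4

The characteristic polynomial is χ_A(x) = (x + 2)^5, so the eigenvalues are known. The minimal polynomial is
  m_A(x) = Π_λ (x − λ)^{k_λ}
where k_λ is the size of the *largest* Jordan block for λ (equivalently, the smallest k with (A − λI)^k v = 0 for every generalised eigenvector v of λ).

  λ = -2: largest Jordan block has size 2, contributing (x + 2)^2

So m_A(x) = (x + 2)^2 = x^2 + 4*x + 4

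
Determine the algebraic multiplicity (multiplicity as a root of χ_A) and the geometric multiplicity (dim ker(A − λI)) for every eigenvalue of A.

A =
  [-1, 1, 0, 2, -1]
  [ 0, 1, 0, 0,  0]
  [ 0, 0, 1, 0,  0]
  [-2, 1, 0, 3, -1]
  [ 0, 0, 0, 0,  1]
λ = 1: alg = 5, geom = 4

Step 1 — factor the characteristic polynomial to read off the algebraic multiplicities:
  χ_A(x) = (x - 1)^5

Step 2 — compute geometric multiplicities via the rank-nullity identity g(λ) = n − rank(A − λI):
  rank(A − (1)·I) = 1, so dim ker(A − (1)·I) = n − 1 = 4

Summary:
  λ = 1: algebraic multiplicity = 5, geometric multiplicity = 4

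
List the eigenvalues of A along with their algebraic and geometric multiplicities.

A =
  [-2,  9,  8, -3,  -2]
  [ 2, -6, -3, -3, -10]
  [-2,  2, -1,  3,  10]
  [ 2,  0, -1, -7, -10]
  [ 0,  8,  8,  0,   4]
λ = -4: alg = 4, geom = 2; λ = 4: alg = 1, geom = 1

Step 1 — factor the characteristic polynomial to read off the algebraic multiplicities:
  χ_A(x) = (x - 4)*(x + 4)^4

Step 2 — compute geometric multiplicities via the rank-nullity identity g(λ) = n − rank(A − λI):
  rank(A − (-4)·I) = 3, so dim ker(A − (-4)·I) = n − 3 = 2
  rank(A − (4)·I) = 4, so dim ker(A − (4)·I) = n − 4 = 1

Summary:
  λ = -4: algebraic multiplicity = 4, geometric multiplicity = 2
  λ = 4: algebraic multiplicity = 1, geometric multiplicity = 1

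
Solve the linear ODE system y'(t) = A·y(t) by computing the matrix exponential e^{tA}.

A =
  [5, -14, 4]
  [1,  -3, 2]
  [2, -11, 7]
e^{tA} =
  [-t^2*exp(3*t) + 2*t*exp(3*t) + exp(3*t), 6*t^2*exp(3*t) - 14*t*exp(3*t), -2*t^2*exp(3*t) + 4*t*exp(3*t)]
  [t*exp(3*t), -6*t*exp(3*t) + exp(3*t), 2*t*exp(3*t)]
  [t^2*exp(3*t)/2 + 2*t*exp(3*t), -3*t^2*exp(3*t) - 11*t*exp(3*t), t^2*exp(3*t) + 4*t*exp(3*t) + exp(3*t)]

Strategy: write A = P · J · P⁻¹ where J is a Jordan canonical form, so e^{tA} = P · e^{tJ} · P⁻¹, and e^{tJ} can be computed block-by-block.

A has Jordan form
J =
  [3, 1, 0]
  [0, 3, 1]
  [0, 0, 3]
(up to reordering of blocks).

Per-block formulas:
  For a 3×3 Jordan block J_3(3): exp(t · J_3(3)) = e^(3t)·(I + t·N + (t^2/2)·N^2), where N is the 3×3 nilpotent shift.

After assembling e^{tJ} and conjugating by P, we get:

e^{tA} =
  [-t^2*exp(3*t) + 2*t*exp(3*t) + exp(3*t), 6*t^2*exp(3*t) - 14*t*exp(3*t), -2*t^2*exp(3*t) + 4*t*exp(3*t)]
  [t*exp(3*t), -6*t*exp(3*t) + exp(3*t), 2*t*exp(3*t)]
  [t^2*exp(3*t)/2 + 2*t*exp(3*t), -3*t^2*exp(3*t) - 11*t*exp(3*t), t^2*exp(3*t) + 4*t*exp(3*t) + exp(3*t)]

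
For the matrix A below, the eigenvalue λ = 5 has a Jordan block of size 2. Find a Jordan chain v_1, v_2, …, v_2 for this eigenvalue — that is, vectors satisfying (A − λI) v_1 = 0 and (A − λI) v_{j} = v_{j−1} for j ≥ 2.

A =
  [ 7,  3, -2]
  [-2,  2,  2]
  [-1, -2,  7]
A Jordan chain for λ = 5 of length 2:
v_1 = (2, -2, -1)ᵀ
v_2 = (1, 0, 0)ᵀ

Let N = A − (5)·I. We want v_2 with N^2 v_2 = 0 but N^1 v_2 ≠ 0; then v_{j-1} := N · v_j for j = 2, …, 2.

Pick v_2 = (1, 0, 0)ᵀ.
Then v_1 = N · v_2 = (2, -2, -1)ᵀ.

Sanity check: (A − (5)·I) v_1 = (0, 0, 0)ᵀ = 0. ✓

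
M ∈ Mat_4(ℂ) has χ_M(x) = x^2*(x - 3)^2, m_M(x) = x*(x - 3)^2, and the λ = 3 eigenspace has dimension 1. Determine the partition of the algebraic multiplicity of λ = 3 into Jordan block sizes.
Block sizes for λ = 3: [2]

Step 1 — from the characteristic polynomial, algebraic multiplicity of λ = 3 is 2. From dim ker(M − (3)·I) = 1, there are exactly 1 Jordan blocks for λ = 3.
Step 2 — from the minimal polynomial, the factor (x − 3)^2 tells us the largest block for λ = 3 has size 2.
Step 3 — with total size 2, 1 blocks, and largest block 2, the block sizes (in nonincreasing order) are [2].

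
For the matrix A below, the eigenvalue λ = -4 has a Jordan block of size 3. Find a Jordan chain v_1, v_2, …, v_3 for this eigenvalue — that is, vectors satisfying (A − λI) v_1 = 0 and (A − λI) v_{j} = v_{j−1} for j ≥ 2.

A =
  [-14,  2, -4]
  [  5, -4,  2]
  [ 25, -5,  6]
A Jordan chain for λ = -4 of length 3:
v_1 = (10, 0, -25)ᵀ
v_2 = (-10, 5, 25)ᵀ
v_3 = (1, 0, 0)ᵀ

Let N = A − (-4)·I. We want v_3 with N^3 v_3 = 0 but N^2 v_3 ≠ 0; then v_{j-1} := N · v_j for j = 3, …, 2.

Pick v_3 = (1, 0, 0)ᵀ.
Then v_2 = N · v_3 = (-10, 5, 25)ᵀ.
Then v_1 = N · v_2 = (10, 0, -25)ᵀ.

Sanity check: (A − (-4)·I) v_1 = (0, 0, 0)ᵀ = 0. ✓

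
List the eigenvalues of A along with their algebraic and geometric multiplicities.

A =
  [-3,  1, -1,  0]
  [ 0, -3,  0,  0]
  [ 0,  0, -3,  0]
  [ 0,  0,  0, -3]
λ = -3: alg = 4, geom = 3

Step 1 — factor the characteristic polynomial to read off the algebraic multiplicities:
  χ_A(x) = (x + 3)^4

Step 2 — compute geometric multiplicities via the rank-nullity identity g(λ) = n − rank(A − λI):
  rank(A − (-3)·I) = 1, so dim ker(A − (-3)·I) = n − 1 = 3

Summary:
  λ = -3: algebraic multiplicity = 4, geometric multiplicity = 3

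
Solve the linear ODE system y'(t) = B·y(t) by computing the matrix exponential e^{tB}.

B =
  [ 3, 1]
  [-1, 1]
e^{tB} =
  [t*exp(2*t) + exp(2*t), t*exp(2*t)]
  [-t*exp(2*t), -t*exp(2*t) + exp(2*t)]

Strategy: write B = P · J · P⁻¹ where J is a Jordan canonical form, so e^{tB} = P · e^{tJ} · P⁻¹, and e^{tJ} can be computed block-by-block.

B has Jordan form
J =
  [2, 1]
  [0, 2]
(up to reordering of blocks).

Per-block formulas:
  For a 2×2 Jordan block J_2(2): exp(t · J_2(2)) = e^(2t)·(I + t·N), where N is the 2×2 nilpotent shift.

After assembling e^{tJ} and conjugating by P, we get:

e^{tB} =
  [t*exp(2*t) + exp(2*t), t*exp(2*t)]
  [-t*exp(2*t), -t*exp(2*t) + exp(2*t)]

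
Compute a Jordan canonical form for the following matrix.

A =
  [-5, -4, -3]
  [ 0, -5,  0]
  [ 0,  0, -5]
J_2(-5) ⊕ J_1(-5)

The characteristic polynomial is
  det(x·I − A) = x^3 + 15*x^2 + 75*x + 125 = (x + 5)^3

Eigenvalues and multiplicities (the geometric multiplicity of λ is n − rank(A − λI), which equals the number of Jordan blocks for λ):
  λ = -5: algebraic multiplicity = 3, geometric multiplicity = 2

Determining the block sizes for each eigenvalue:
  λ = -5: 2 blocks summing to 3 forces exactly one block of size 2 and the rest size 1 → block sizes [2, 1]

Assembling the blocks gives a Jordan form
J =
  [-5,  1,  0]
  [ 0, -5,  0]
  [ 0,  0, -5]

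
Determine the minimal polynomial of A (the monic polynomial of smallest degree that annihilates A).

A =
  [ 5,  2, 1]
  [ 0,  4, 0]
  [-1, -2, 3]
x^2 - 8*x + 16

The characteristic polynomial is χ_A(x) = (x - 4)^3, so the eigenvalues are known. The minimal polynomial is
  m_A(x) = Π_λ (x − λ)^{k_λ}
where k_λ is the size of the *largest* Jordan block for λ (equivalently, the smallest k with (A − λI)^k v = 0 for every generalised eigenvector v of λ).

  λ = 4: largest Jordan block has size 2, contributing (x − 4)^2

So m_A(x) = (x - 4)^2 = x^2 - 8*x + 16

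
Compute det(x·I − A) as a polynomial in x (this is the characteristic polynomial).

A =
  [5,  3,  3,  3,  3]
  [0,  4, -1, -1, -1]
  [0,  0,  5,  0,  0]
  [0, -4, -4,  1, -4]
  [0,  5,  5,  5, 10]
x^5 - 25*x^4 + 250*x^3 - 1250*x^2 + 3125*x - 3125

Expanding det(x·I − A) (e.g. by cofactor expansion or by noting that A is similar to its Jordan form J, which has the same characteristic polynomial as A) gives
  χ_A(x) = x^5 - 25*x^4 + 250*x^3 - 1250*x^2 + 3125*x - 3125
which factors as (x - 5)^5. The eigenvalues (with algebraic multiplicities) are λ = 5 with multiplicity 5.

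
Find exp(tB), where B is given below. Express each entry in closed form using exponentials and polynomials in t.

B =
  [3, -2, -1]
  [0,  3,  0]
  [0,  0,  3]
e^{tB} =
  [exp(3*t), -2*t*exp(3*t), -t*exp(3*t)]
  [0, exp(3*t), 0]
  [0, 0, exp(3*t)]

Strategy: write B = P · J · P⁻¹ where J is a Jordan canonical form, so e^{tB} = P · e^{tJ} · P⁻¹, and e^{tJ} can be computed block-by-block.

B has Jordan form
J =
  [3, 1, 0]
  [0, 3, 0]
  [0, 0, 3]
(up to reordering of blocks).

Per-block formulas:
  For a 2×2 Jordan block J_2(3): exp(t · J_2(3)) = e^(3t)·(I + t·N), where N is the 2×2 nilpotent shift.
  For a 1×1 block at λ = 3: exp(t · [3]) = [e^(3t)].

After assembling e^{tJ} and conjugating by P, we get:

e^{tB} =
  [exp(3*t), -2*t*exp(3*t), -t*exp(3*t)]
  [0, exp(3*t), 0]
  [0, 0, exp(3*t)]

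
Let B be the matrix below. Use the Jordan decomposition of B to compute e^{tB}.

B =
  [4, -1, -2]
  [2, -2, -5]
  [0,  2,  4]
e^{tB} =
  [t^2*exp(2*t) + 2*t*exp(2*t) + exp(2*t), -t^2*exp(2*t) - t*exp(2*t), -3*t^2*exp(2*t)/2 - 2*t*exp(2*t)]
  [-2*t^2*exp(2*t) + 2*t*exp(2*t), 2*t^2*exp(2*t) - 4*t*exp(2*t) + exp(2*t), 3*t^2*exp(2*t) - 5*t*exp(2*t)]
  [2*t^2*exp(2*t), -2*t^2*exp(2*t) + 2*t*exp(2*t), -3*t^2*exp(2*t) + 2*t*exp(2*t) + exp(2*t)]

Strategy: write B = P · J · P⁻¹ where J is a Jordan canonical form, so e^{tB} = P · e^{tJ} · P⁻¹, and e^{tJ} can be computed block-by-block.

B has Jordan form
J =
  [2, 1, 0]
  [0, 2, 1]
  [0, 0, 2]
(up to reordering of blocks).

Per-block formulas:
  For a 3×3 Jordan block J_3(2): exp(t · J_3(2)) = e^(2t)·(I + t·N + (t^2/2)·N^2), where N is the 3×3 nilpotent shift.

After assembling e^{tJ} and conjugating by P, we get:

e^{tB} =
  [t^2*exp(2*t) + 2*t*exp(2*t) + exp(2*t), -t^2*exp(2*t) - t*exp(2*t), -3*t^2*exp(2*t)/2 - 2*t*exp(2*t)]
  [-2*t^2*exp(2*t) + 2*t*exp(2*t), 2*t^2*exp(2*t) - 4*t*exp(2*t) + exp(2*t), 3*t^2*exp(2*t) - 5*t*exp(2*t)]
  [2*t^2*exp(2*t), -2*t^2*exp(2*t) + 2*t*exp(2*t), -3*t^2*exp(2*t) + 2*t*exp(2*t) + exp(2*t)]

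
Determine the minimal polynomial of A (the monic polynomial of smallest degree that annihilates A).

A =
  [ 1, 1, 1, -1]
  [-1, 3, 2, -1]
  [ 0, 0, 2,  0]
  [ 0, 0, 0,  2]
x^3 - 6*x^2 + 12*x - 8

The characteristic polynomial is χ_A(x) = (x - 2)^4, so the eigenvalues are known. The minimal polynomial is
  m_A(x) = Π_λ (x − λ)^{k_λ}
where k_λ is the size of the *largest* Jordan block for λ (equivalently, the smallest k with (A − λI)^k v = 0 for every generalised eigenvector v of λ).

  λ = 2: largest Jordan block has size 3, contributing (x − 2)^3

So m_A(x) = (x - 2)^3 = x^3 - 6*x^2 + 12*x - 8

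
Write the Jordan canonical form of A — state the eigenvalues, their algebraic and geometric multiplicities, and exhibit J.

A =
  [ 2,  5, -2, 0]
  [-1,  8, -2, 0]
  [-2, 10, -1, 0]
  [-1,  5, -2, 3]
J_2(3) ⊕ J_1(3) ⊕ J_1(3)

The characteristic polynomial is
  det(x·I − A) = x^4 - 12*x^3 + 54*x^2 - 108*x + 81 = (x - 3)^4

Eigenvalues and multiplicities (the geometric multiplicity of λ is n − rank(A − λI), which equals the number of Jordan blocks for λ):
  λ = 3: algebraic multiplicity = 4, geometric multiplicity = 3

Determining the block sizes for each eigenvalue:
  λ = 3: 3 blocks summing to 4 forces exactly one block of size 2 and the rest size 1 → block sizes [2, 1, 1]

Assembling the blocks gives a Jordan form
J =
  [3, 1, 0, 0]
  [0, 3, 0, 0]
  [0, 0, 3, 0]
  [0, 0, 0, 3]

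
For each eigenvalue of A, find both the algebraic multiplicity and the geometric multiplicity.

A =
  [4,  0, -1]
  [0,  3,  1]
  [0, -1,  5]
λ = 4: alg = 3, geom = 1

Step 1 — factor the characteristic polynomial to read off the algebraic multiplicities:
  χ_A(x) = (x - 4)^3

Step 2 — compute geometric multiplicities via the rank-nullity identity g(λ) = n − rank(A − λI):
  rank(A − (4)·I) = 2, so dim ker(A − (4)·I) = n − 2 = 1

Summary:
  λ = 4: algebraic multiplicity = 3, geometric multiplicity = 1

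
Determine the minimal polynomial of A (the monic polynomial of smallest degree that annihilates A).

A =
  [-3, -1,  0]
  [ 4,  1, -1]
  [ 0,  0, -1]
x^3 + 3*x^2 + 3*x + 1

The characteristic polynomial is χ_A(x) = (x + 1)^3, so the eigenvalues are known. The minimal polynomial is
  m_A(x) = Π_λ (x − λ)^{k_λ}
where k_λ is the size of the *largest* Jordan block for λ (equivalently, the smallest k with (A − λI)^k v = 0 for every generalised eigenvector v of λ).

  λ = -1: largest Jordan block has size 3, contributing (x + 1)^3

So m_A(x) = (x + 1)^3 = x^3 + 3*x^2 + 3*x + 1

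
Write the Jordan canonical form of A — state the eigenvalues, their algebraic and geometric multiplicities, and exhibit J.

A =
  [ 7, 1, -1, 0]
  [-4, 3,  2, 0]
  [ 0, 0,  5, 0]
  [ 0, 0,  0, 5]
J_2(5) ⊕ J_1(5) ⊕ J_1(5)

The characteristic polynomial is
  det(x·I − A) = x^4 - 20*x^3 + 150*x^2 - 500*x + 625 = (x - 5)^4

Eigenvalues and multiplicities (the geometric multiplicity of λ is n − rank(A − λI), which equals the number of Jordan blocks for λ):
  λ = 5: algebraic multiplicity = 4, geometric multiplicity = 3

Determining the block sizes for each eigenvalue:
  λ = 5: 3 blocks summing to 4 forces exactly one block of size 2 and the rest size 1 → block sizes [2, 1, 1]

Assembling the blocks gives a Jordan form
J =
  [5, 1, 0, 0]
  [0, 5, 0, 0]
  [0, 0, 5, 0]
  [0, 0, 0, 5]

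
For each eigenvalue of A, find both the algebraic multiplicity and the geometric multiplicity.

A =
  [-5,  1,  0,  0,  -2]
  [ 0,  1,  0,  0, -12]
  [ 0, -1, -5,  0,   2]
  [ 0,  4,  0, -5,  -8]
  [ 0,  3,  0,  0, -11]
λ = -5: alg = 5, geom = 4

Step 1 — factor the characteristic polynomial to read off the algebraic multiplicities:
  χ_A(x) = (x + 5)^5

Step 2 — compute geometric multiplicities via the rank-nullity identity g(λ) = n − rank(A − λI):
  rank(A − (-5)·I) = 1, so dim ker(A − (-5)·I) = n − 1 = 4

Summary:
  λ = -5: algebraic multiplicity = 5, geometric multiplicity = 4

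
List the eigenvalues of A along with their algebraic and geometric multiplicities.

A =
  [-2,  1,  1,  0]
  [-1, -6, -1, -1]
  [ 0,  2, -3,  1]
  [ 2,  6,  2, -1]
λ = -3: alg = 4, geom = 2

Step 1 — factor the characteristic polynomial to read off the algebraic multiplicities:
  χ_A(x) = (x + 3)^4

Step 2 — compute geometric multiplicities via the rank-nullity identity g(λ) = n − rank(A − λI):
  rank(A − (-3)·I) = 2, so dim ker(A − (-3)·I) = n − 2 = 2

Summary:
  λ = -3: algebraic multiplicity = 4, geometric multiplicity = 2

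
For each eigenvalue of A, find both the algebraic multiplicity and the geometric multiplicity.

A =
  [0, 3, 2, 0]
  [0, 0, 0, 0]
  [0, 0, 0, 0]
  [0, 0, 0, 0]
λ = 0: alg = 4, geom = 3

Step 1 — factor the characteristic polynomial to read off the algebraic multiplicities:
  χ_A(x) = x^4

Step 2 — compute geometric multiplicities via the rank-nullity identity g(λ) = n − rank(A − λI):
  rank(A − (0)·I) = 1, so dim ker(A − (0)·I) = n − 1 = 3

Summary:
  λ = 0: algebraic multiplicity = 4, geometric multiplicity = 3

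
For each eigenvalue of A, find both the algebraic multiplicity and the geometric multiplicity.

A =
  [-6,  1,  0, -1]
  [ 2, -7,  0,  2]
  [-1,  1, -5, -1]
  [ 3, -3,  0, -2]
λ = -5: alg = 4, geom = 3

Step 1 — factor the characteristic polynomial to read off the algebraic multiplicities:
  χ_A(x) = (x + 5)^4

Step 2 — compute geometric multiplicities via the rank-nullity identity g(λ) = n − rank(A − λI):
  rank(A − (-5)·I) = 1, so dim ker(A − (-5)·I) = n − 1 = 3

Summary:
  λ = -5: algebraic multiplicity = 4, geometric multiplicity = 3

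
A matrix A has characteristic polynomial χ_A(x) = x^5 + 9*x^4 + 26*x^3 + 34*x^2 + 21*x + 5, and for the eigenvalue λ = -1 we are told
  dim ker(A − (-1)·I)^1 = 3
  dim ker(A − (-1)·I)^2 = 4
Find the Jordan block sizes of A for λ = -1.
Block sizes for λ = -1: [2, 1, 1]

From the dimensions of kernels of powers, the number of Jordan blocks of size at least j is d_j − d_{j−1} where d_j = dim ker(N^j) (with d_0 = 0). Computing the differences gives [3, 1].
The number of blocks of size exactly k is (#blocks of size ≥ k) − (#blocks of size ≥ k + 1), so the partition is: 2 block(s) of size 1, 1 block(s) of size 2.
In nonincreasing order the block sizes are [2, 1, 1].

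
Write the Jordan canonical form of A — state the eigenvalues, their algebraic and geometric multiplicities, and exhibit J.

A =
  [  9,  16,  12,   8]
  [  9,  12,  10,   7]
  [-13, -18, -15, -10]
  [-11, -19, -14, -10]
J_2(-1) ⊕ J_2(-1)

The characteristic polynomial is
  det(x·I − A) = x^4 + 4*x^3 + 6*x^2 + 4*x + 1 = (x + 1)^4

Eigenvalues and multiplicities (the geometric multiplicity of λ is n − rank(A − λI), which equals the number of Jordan blocks for λ):
  λ = -1: algebraic multiplicity = 4, geometric multiplicity = 2

Determining the block sizes for each eigenvalue:
  λ = -1: with am = 4 and gm = 2, the partition is not yet determined (e.g. several partitions of 4 into 2 parts exist). Let N = A − (-1)·I. Computing rank(N^1) = 2, rank(N^2) = 0; the number of blocks of size ≥ j is rank(N^{j−1}) − rank(N^j), giving [2, 2]. So we have 2 block(s) of size 2 → block sizes [2, 2]

Assembling the blocks gives a Jordan form
J =
  [-1,  1,  0,  0]
  [ 0, -1,  0,  0]
  [ 0,  0, -1,  1]
  [ 0,  0,  0, -1]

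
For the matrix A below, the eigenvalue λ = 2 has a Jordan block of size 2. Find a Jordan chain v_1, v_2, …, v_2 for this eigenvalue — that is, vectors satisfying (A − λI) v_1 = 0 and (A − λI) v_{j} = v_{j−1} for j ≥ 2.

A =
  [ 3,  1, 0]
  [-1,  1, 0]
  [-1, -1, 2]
A Jordan chain for λ = 2 of length 2:
v_1 = (1, -1, -1)ᵀ
v_2 = (1, 0, 0)ᵀ

Let N = A − (2)·I. We want v_2 with N^2 v_2 = 0 but N^1 v_2 ≠ 0; then v_{j-1} := N · v_j for j = 2, …, 2.

Pick v_2 = (1, 0, 0)ᵀ.
Then v_1 = N · v_2 = (1, -1, -1)ᵀ.

Sanity check: (A − (2)·I) v_1 = (0, 0, 0)ᵀ = 0. ✓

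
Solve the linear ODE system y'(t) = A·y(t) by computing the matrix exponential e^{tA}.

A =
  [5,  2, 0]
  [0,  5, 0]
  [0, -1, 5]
e^{tA} =
  [exp(5*t), 2*t*exp(5*t), 0]
  [0, exp(5*t), 0]
  [0, -t*exp(5*t), exp(5*t)]

Strategy: write A = P · J · P⁻¹ where J is a Jordan canonical form, so e^{tA} = P · e^{tJ} · P⁻¹, and e^{tJ} can be computed block-by-block.

A has Jordan form
J =
  [5, 1, 0]
  [0, 5, 0]
  [0, 0, 5]
(up to reordering of blocks).

Per-block formulas:
  For a 2×2 Jordan block J_2(5): exp(t · J_2(5)) = e^(5t)·(I + t·N), where N is the 2×2 nilpotent shift.
  For a 1×1 block at λ = 5: exp(t · [5]) = [e^(5t)].

After assembling e^{tJ} and conjugating by P, we get:

e^{tA} =
  [exp(5*t), 2*t*exp(5*t), 0]
  [0, exp(5*t), 0]
  [0, -t*exp(5*t), exp(5*t)]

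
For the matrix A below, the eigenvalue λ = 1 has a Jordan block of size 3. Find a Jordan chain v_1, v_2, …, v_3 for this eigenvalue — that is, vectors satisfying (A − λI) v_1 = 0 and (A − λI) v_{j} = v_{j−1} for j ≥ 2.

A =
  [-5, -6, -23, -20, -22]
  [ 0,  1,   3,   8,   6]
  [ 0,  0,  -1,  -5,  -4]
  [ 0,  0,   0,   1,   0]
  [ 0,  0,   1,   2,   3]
A Jordan chain for λ = 1 of length 3:
v_1 = (1, 3, -2, 0, 1)ᵀ
v_2 = (-4, -8, 5, 0, -2)ᵀ
v_3 = (4, 0, 0, -1, 0)ᵀ

Let N = A − (1)·I. We want v_3 with N^3 v_3 = 0 but N^2 v_3 ≠ 0; then v_{j-1} := N · v_j for j = 3, …, 2.

Pick v_3 = (4, 0, 0, -1, 0)ᵀ.
Then v_2 = N · v_3 = (-4, -8, 5, 0, -2)ᵀ.
Then v_1 = N · v_2 = (1, 3, -2, 0, 1)ᵀ.

Sanity check: (A − (1)·I) v_1 = (0, 0, 0, 0, 0)ᵀ = 0. ✓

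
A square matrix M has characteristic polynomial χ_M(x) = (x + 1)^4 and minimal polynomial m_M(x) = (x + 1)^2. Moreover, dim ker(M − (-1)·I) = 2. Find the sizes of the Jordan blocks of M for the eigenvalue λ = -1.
Block sizes for λ = -1: [2, 2]

Step 1 — from the characteristic polynomial, algebraic multiplicity of λ = -1 is 4. From dim ker(M − (-1)·I) = 2, there are exactly 2 Jordan blocks for λ = -1.
Step 2 — from the minimal polynomial, the factor (x + 1)^2 tells us the largest block for λ = -1 has size 2.
Step 3 — with total size 4, 2 blocks, and largest block 2, the block sizes (in nonincreasing order) are [2, 2].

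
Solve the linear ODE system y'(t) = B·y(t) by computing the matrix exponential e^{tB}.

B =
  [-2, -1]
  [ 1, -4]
e^{tB} =
  [t*exp(-3*t) + exp(-3*t), -t*exp(-3*t)]
  [t*exp(-3*t), -t*exp(-3*t) + exp(-3*t)]

Strategy: write B = P · J · P⁻¹ where J is a Jordan canonical form, so e^{tB} = P · e^{tJ} · P⁻¹, and e^{tJ} can be computed block-by-block.

B has Jordan form
J =
  [-3,  1]
  [ 0, -3]
(up to reordering of blocks).

Per-block formulas:
  For a 2×2 Jordan block J_2(-3): exp(t · J_2(-3)) = e^(-3t)·(I + t·N), where N is the 2×2 nilpotent shift.

After assembling e^{tJ} and conjugating by P, we get:

e^{tB} =
  [t*exp(-3*t) + exp(-3*t), -t*exp(-3*t)]
  [t*exp(-3*t), -t*exp(-3*t) + exp(-3*t)]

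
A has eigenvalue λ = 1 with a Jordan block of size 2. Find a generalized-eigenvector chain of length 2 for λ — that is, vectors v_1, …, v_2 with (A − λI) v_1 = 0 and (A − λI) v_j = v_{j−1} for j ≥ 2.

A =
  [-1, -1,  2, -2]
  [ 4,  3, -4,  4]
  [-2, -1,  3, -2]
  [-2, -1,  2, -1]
A Jordan chain for λ = 1 of length 2:
v_1 = (-2, 4, -2, -2)ᵀ
v_2 = (1, 0, 0, 0)ᵀ

Let N = A − (1)·I. We want v_2 with N^2 v_2 = 0 but N^1 v_2 ≠ 0; then v_{j-1} := N · v_j for j = 2, …, 2.

Pick v_2 = (1, 0, 0, 0)ᵀ.
Then v_1 = N · v_2 = (-2, 4, -2, -2)ᵀ.

Sanity check: (A − (1)·I) v_1 = (0, 0, 0, 0)ᵀ = 0. ✓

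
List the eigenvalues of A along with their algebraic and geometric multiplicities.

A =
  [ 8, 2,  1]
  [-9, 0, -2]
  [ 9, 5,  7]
λ = 5: alg = 3, geom = 1

Step 1 — factor the characteristic polynomial to read off the algebraic multiplicities:
  χ_A(x) = (x - 5)^3

Step 2 — compute geometric multiplicities via the rank-nullity identity g(λ) = n − rank(A − λI):
  rank(A − (5)·I) = 2, so dim ker(A − (5)·I) = n − 2 = 1

Summary:
  λ = 5: algebraic multiplicity = 3, geometric multiplicity = 1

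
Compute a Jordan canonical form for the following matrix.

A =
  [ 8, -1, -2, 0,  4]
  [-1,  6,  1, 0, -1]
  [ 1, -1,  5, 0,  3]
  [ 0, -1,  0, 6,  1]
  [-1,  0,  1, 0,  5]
J_3(6) ⊕ J_2(6)

The characteristic polynomial is
  det(x·I − A) = x^5 - 30*x^4 + 360*x^3 - 2160*x^2 + 6480*x - 7776 = (x - 6)^5

Eigenvalues and multiplicities (the geometric multiplicity of λ is n − rank(A − λI), which equals the number of Jordan blocks for λ):
  λ = 6: algebraic multiplicity = 5, geometric multiplicity = 2

Determining the block sizes for each eigenvalue:
  λ = 6: with am = 5 and gm = 2, the partition is not yet determined (e.g. several partitions of 5 into 2 parts exist). Let N = A − (6)·I. Computing rank(N^1) = 3, rank(N^2) = 1, rank(N^3) = 0; the number of blocks of size ≥ j is rank(N^{j−1}) − rank(N^j), giving [2, 2, 1]. So we have 1 block(s) of size 3, 1 block(s) of size 2 → block sizes [3, 2]

Assembling the blocks gives a Jordan form
J =
  [6, 1, 0, 0, 0]
  [0, 6, 1, 0, 0]
  [0, 0, 6, 0, 0]
  [0, 0, 0, 6, 1]
  [0, 0, 0, 0, 6]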